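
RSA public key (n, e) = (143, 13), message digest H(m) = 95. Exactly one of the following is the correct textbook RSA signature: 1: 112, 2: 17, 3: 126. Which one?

Candidate 1: Squares mod 143: 112^1≡112, 112^2≡103, 112^4≡27, 112^8≡14; 13 = 8 + 4 + 1, so 112^13 ≡ 14·27·112 ≡ 8 (mod 143)
Candidate 2: Squares mod 143: 17^1≡17, 17^2≡3, 17^4≡9, 17^8≡81; 13 = 8 + 4 + 1, so 17^13 ≡ 81·9·17 ≡ 95 (mod 143)
  → matches H(m) = 95
Candidate 3: Squares mod 143: 126^1≡126, 126^2≡3, 126^4≡9, 126^8≡81; 13 = 8 + 4 + 1, so 126^13 ≡ 81·9·126 ≡ 48 (mod 143)

2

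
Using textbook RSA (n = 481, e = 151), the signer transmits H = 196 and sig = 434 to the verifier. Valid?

sig^2 ≡ 434^2 = 188356 ≡ 285
sig^4 ≡ 285^2 = 81225 ≡ 417
sig^8 ≡ 417^2 = 173889 ≡ 248
sig^16 ≡ 248^2 = 61504 ≡ 417
sig^32 ≡ 417^2 = 173889 ≡ 248
sig^64 ≡ 248^2 = 61504 ≡ 417
sig^128 ≡ 417^2 = 173889 ≡ 248
151 = 128 + 16 + 4 + 2 + 1, so sig^151 ≡ 248·417·417·285·434 ≡ 138 (mod 481)
The recovered value 138 does not match the digest 196.

no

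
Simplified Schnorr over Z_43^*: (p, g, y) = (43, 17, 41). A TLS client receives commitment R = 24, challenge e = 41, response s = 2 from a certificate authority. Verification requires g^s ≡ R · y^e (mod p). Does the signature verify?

verifies

g^s mod p:
17^2 = 289 ≡ 31
R · y^e mod p:
41^2 = 1681 ≡ 4
41^4 ≡ 4^2 = 16
41^8 ≡ 16^2 = 256 ≡ 41
41^16 ≡ 41^2 = 1681 ≡ 4
41^32 ≡ 4^2 = 16
41 = 32 + 8 + 1, so 41^41 ≡ 16·41·41 ≡ 21 (mod 43)
24·21 = 504 ≡ 31 (mod 43)
31 ≡ 31 (mod 43); signature holds.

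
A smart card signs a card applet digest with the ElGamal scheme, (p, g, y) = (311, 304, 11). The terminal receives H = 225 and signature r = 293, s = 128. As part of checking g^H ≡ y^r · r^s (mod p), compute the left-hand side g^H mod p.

Squares mod 311: 304^1≡304, 304^2≡49, 304^4≡224, 304^8≡105, 304^16≡140, 304^32≡7, 304^64≡49, 304^128≡224
225 = 128 + 64 + 32 + 1, so 304^225 ≡ 224·49·7·304 ≡ 206 (mod 311)

206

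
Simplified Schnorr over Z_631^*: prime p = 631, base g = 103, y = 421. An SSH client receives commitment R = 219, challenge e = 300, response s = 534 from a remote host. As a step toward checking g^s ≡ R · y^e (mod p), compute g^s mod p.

286

103^534 mod 631 = 286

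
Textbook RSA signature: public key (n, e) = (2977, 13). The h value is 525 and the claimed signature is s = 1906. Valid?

Squares mod 2977: s^1≡1906, s^2≡896, s^4≡2003, s^8≡1990
13 = 8 + 4 + 1, so s^13 ≡ 1990·2003·1906 ≡ 2452 (mod 2977)
s^13 mod 2977 = 2452, but h = 525.

no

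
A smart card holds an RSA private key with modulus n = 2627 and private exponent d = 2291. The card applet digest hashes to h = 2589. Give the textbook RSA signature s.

1442

h^2 ≡ 2589^2 = 6702921 ≡ 1444
h^4 ≡ 1444^2 = 2085136 ≡ 1925
h^8 ≡ 1925^2 = 3705625 ≡ 1555
h^16 ≡ 1555^2 = 2418025 ≡ 1185
h^32 ≡ 1185^2 = 1404225 ≡ 1407
h^64 ≡ 1407^2 = 1979649 ≡ 1518
h^128 ≡ 1518^2 = 2304324 ≡ 445
h^256 ≡ 445^2 = 198025 ≡ 1000
h^512 ≡ 1000^2 = 1000000 ≡ 1740
h^1024 ≡ 1740^2 = 3027600 ≡ 1296
h^2048 ≡ 1296^2 = 1679616 ≡ 963
2291 = 2048 + 128 + 64 + 32 + 16 + 2 + 1, so h^2291 ≡ 963·445·1518·1407·1185·1444·2589 ≡ 1442 (mod 2627)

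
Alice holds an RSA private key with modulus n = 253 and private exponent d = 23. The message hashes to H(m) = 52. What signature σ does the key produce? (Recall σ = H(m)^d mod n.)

6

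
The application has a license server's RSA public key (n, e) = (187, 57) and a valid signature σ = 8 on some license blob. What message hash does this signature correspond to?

Squares mod 187: σ^1≡8, σ^2≡64, σ^4≡169, σ^8≡137, σ^16≡69, σ^32≡86
57 = 32 + 16 + 8 + 1, so σ^57 ≡ 86·69·137·8 ≡ 178 (mod 187)

178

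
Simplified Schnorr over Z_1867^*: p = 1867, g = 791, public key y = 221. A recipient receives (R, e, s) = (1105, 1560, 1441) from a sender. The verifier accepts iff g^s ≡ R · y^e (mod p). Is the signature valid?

g^s mod p:
Squares mod 1867: 791^1≡791, 791^2≡236, 791^4≡1553, 791^8≡1512, 791^16≡936, 791^32≡473, 791^64≡1556, 791^128≡1504, 791^256≡1079, 791^512≡1100, 791^1024≡184
1441 = 1024 + 256 + 128 + 32 + 1, so 791^1441 ≡ 184·1079·1504·473·791 ≡ 1157 (mod 1867)
R · y^e mod p:
Squares mod 1867: 221^1≡221, 221^2≡299, 221^4≡1652, 221^8≡1417, 221^16≡864, 221^32≡1563, 221^64≡933, 221^128≡467, 221^256≡1517, 221^512≡1145, 221^1024≡391
1560 = 1024 + 512 + 16 + 8, so 221^1560 ≡ 391·1145·864·1417 ≡ 1275 (mod 1867)
1105·1275 = 1408875 ≡ 1157 (mod 1867)
1157 ≡ 1157 (mod 1867); signature holds.

valid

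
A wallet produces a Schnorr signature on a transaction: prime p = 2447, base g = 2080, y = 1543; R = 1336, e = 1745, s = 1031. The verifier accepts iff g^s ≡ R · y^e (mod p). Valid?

no

g^s mod p:
Squares mod 2447: 2080^1≡2080, 2080^2≡104, 2080^4≡1028, 2080^8≡2127, 2080^16≡2073, 2080^32≡397, 2080^64≡1001, 2080^128≡1178, 2080^256≡235, 2080^512≡1391, 2080^1024≡1751
1031 = 1024 + 4 + 2 + 1, so 2080^1031 ≡ 1751·1028·104·2080 ≡ 860 (mod 2447)
R · y^e mod p:
Squares mod 2447: 1543^1≡1543, 1543^2≡2365, 1543^4≡1830, 1543^8≡1404, 1543^16≡1381, 1543^32≡948, 1543^64≡655, 1543^128≡800, 1543^256≡1333, 1543^512≡367, 1543^1024≡104
1745 = 1024 + 512 + 128 + 64 + 16 + 1, so 1543^1745 ≡ 104·367·800·655·1381·1543 ≡ 373 (mod 2447)
1336·373 = 498328 ≡ 1587 (mod 2447)
860 ≠ 1587; the check fails.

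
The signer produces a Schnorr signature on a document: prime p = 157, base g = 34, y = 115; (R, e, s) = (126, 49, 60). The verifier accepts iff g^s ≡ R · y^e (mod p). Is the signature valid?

g^s mod p:
34^2 = 1156 ≡ 57
34^4 ≡ 57^2 = 3249 ≡ 109
34^8 ≡ 109^2 = 11881 ≡ 106
34^16 ≡ 106^2 = 11236 ≡ 89
34^32 ≡ 89^2 = 7921 ≡ 71
60 = 32 + 16 + 8 + 4, so 34^60 ≡ 71·89·106·109 ≡ 16 (mod 157)
R · y^e mod p:
115^2 = 13225 ≡ 37
115^4 ≡ 37^2 = 1369 ≡ 113
115^8 ≡ 113^2 = 12769 ≡ 52
115^16 ≡ 52^2 = 2704 ≡ 35
115^32 ≡ 35^2 = 1225 ≡ 126
49 = 32 + 16 + 1, so 115^49 ≡ 126·35·115 ≡ 40 (mod 157)
126·40 = 5040 ≡ 16 (mod 157)
16 ≡ 16 (mod 157); signature holds.

valid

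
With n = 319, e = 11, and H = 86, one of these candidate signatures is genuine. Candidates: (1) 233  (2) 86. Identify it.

2

Candidate 1: Squares mod 319: 233^1≡233, 233^2≡59, 233^4≡291, 233^8≡146; 11 = 8 + 2 + 1, so 233^11 ≡ 146·59·233 ≡ 233 (mod 319)
Candidate 2: Squares mod 319: 86^1≡86, 86^2≡59, 86^4≡291, 86^8≡146; 11 = 8 + 2 + 1, so 86^11 ≡ 146·59·86 ≡ 86 (mod 319)
  → matches H = 86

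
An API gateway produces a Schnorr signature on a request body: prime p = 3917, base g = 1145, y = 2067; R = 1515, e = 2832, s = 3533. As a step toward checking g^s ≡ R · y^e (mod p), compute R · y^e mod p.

3586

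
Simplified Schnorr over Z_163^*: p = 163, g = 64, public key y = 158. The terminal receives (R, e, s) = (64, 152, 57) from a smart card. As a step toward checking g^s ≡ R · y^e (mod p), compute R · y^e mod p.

40

158^2 = 24964 ≡ 25
158^4 ≡ 25^2 = 625 ≡ 136
158^8 ≡ 136^2 = 18496 ≡ 77
158^16 ≡ 77^2 = 5929 ≡ 61
158^32 ≡ 61^2 = 3721 ≡ 135
158^64 ≡ 135^2 = 18225 ≡ 132
158^128 ≡ 132^2 = 17424 ≡ 146
152 = 128 + 16 + 8, so 158^152 ≡ 146·61·77 ≡ 21 (mod 163)
R · y^e ≡ 64·21 = 1344 ≡ 40 (mod 163)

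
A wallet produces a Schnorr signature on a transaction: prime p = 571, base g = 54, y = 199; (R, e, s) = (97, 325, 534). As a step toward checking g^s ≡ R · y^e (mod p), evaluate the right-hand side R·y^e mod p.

199^2 = 39601 ≡ 202
199^4 ≡ 202^2 = 40804 ≡ 263
199^8 ≡ 263^2 = 69169 ≡ 78
199^16 ≡ 78^2 = 6084 ≡ 374
199^32 ≡ 374^2 = 139876 ≡ 552
199^64 ≡ 552^2 = 304704 ≡ 361
199^128 ≡ 361^2 = 130321 ≡ 133
199^256 ≡ 133^2 = 17689 ≡ 559
325 = 256 + 64 + 4 + 1, so 199^325 ≡ 559·361·263·199 ≡ 231 (mod 571)
R · y^e ≡ 97·231 = 22407 ≡ 138 (mod 571)

138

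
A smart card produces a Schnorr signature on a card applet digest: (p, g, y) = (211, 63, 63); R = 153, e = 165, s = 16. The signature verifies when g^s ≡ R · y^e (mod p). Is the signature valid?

g^s mod p:
Squares mod 211: 63^1≡63, 63^2≡171, 63^4≡123, 63^8≡148, 63^16≡171
63^16 ≡ 171 (mod 211)
R · y^e mod p:
Squares mod 211: 63^1≡63, 63^2≡171, 63^4≡123, 63^8≡148, 63^16≡171, 63^32≡123, 63^64≡148, 63^128≡171
165 = 128 + 32 + 4 + 1, so 63^165 ≡ 171·123·123·63 ≡ 88 (mod 211)
153·88 = 13464 ≡ 171 (mod 211)
171 ≡ 171 (mod 211); signature holds.

valid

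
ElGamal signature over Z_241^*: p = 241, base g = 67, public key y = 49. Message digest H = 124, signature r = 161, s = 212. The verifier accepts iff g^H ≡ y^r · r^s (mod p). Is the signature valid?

invalid

Left side g^H mod p:
67^2 = 4489 ≡ 151
67^4 ≡ 151^2 = 22801 ≡ 147
67^8 ≡ 147^2 = 21609 ≡ 160
67^16 ≡ 160^2 = 25600 ≡ 54
67^32 ≡ 54^2 = 2916 ≡ 24
67^64 ≡ 24^2 = 576 ≡ 94
124 = 64 + 32 + 16 + 8 + 4, so 67^124 ≡ 94·24·54·160·147 ≡ 147 (mod 241)
Right side y^r · r^s mod p:
49^2 = 2401 ≡ 232
49^4 ≡ 232^2 = 53824 ≡ 81
49^8 ≡ 81^2 = 6561 ≡ 54
49^16 ≡ 54^2 = 2916 ≡ 24
49^32 ≡ 24^2 = 576 ≡ 94
49^64 ≡ 94^2 = 8836 ≡ 160
49^128 ≡ 160^2 = 25600 ≡ 54
161 = 128 + 32 + 1, so 49^161 ≡ 54·94·49 ≡ 12 (mod 241)
161^2 = 25921 ≡ 134
161^4 ≡ 134^2 = 17956 ≡ 122
161^8 ≡ 122^2 = 14884 ≡ 183
161^16 ≡ 183^2 = 33489 ≡ 231
161^32 ≡ 231^2 = 53361 ≡ 100
161^64 ≡ 100^2 = 10000 ≡ 119
161^128 ≡ 119^2 = 14161 ≡ 183
212 = 128 + 64 + 16 + 4, so 161^212 ≡ 183·119·231·122 ≡ 141 (mod 241)
12·141 = 1692 ≡ 5 (mod 241)
147 ≠ 5, so verification fails.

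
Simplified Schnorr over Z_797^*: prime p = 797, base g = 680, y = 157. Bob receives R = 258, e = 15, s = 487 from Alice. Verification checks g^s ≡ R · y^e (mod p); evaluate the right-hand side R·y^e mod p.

Squares mod 797: 157^1≡157, 157^2≡739, 157^4≡176, 157^8≡690
15 = 8 + 4 + 2 + 1, so 157^15 ≡ 690·176·739·157 ≡ 78 (mod 797)
R · y^e ≡ 258·78 = 20124 ≡ 199 (mod 797)

199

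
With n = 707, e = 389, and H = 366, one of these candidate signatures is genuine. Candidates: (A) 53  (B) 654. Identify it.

A

Candidate A: 53^2 = 2809 ≡ 688; 53^4 ≡ 688^2 = 473344 ≡ 361; 53^8 ≡ 361^2 = 130321 ≡ 233; 53^16 ≡ 233^2 = 54289 ≡ 557; 53^32 ≡ 557^2 = 310249 ≡ 583; 53^64 ≡ 583^2 = 339889 ≡ 529; 53^128 ≡ 529^2 = 279841 ≡ 576; 53^256 ≡ 576^2 = 331776 ≡ 193; 389 = 256 + 128 + 4 + 1, so 53^389 ≡ 193·576·361·53 ≡ 366 (mod 707)
  → matches H = 366
Candidate B: 654^2 = 427716 ≡ 688; 654^4 ≡ 688^2 = 473344 ≡ 361; 654^8 ≡ 361^2 = 130321 ≡ 233; 654^16 ≡ 233^2 = 54289 ≡ 557; 654^32 ≡ 557^2 = 310249 ≡ 583; 654^64 ≡ 583^2 = 339889 ≡ 529; 654^128 ≡ 529^2 = 279841 ≡ 576; 654^256 ≡ 576^2 = 331776 ≡ 193; 389 = 256 + 128 + 4 + 1, so 654^389 ≡ 193·576·361·654 ≡ 341 (mod 707)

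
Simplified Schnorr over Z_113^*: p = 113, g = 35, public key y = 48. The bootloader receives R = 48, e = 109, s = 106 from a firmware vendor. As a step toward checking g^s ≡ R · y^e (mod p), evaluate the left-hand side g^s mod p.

18

Squares mod 113: 35^1≡35, 35^2≡95, 35^4≡98, 35^8≡112, 35^16≡1, 35^32≡1, 35^64≡1
106 = 64 + 32 + 8 + 2, so 35^106 ≡ 1·1·112·95 ≡ 18 (mod 113)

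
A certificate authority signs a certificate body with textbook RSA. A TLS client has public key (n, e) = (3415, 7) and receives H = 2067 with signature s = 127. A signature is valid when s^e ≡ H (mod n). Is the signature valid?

s^2 ≡ 127^2 = 16129 ≡ 2469
s^4 ≡ 2469^2 = 6095961 ≡ 186
7 = 4 + 2 + 1, so s^7 ≡ 186·2469·127 ≡ 1348 (mod 3415)
s^7 mod 3415 = 1348, but H = 2067.

invalid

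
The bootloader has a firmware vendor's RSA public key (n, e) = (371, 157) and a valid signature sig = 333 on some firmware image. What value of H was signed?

sig^2 ≡ 333^2 = 110889 ≡ 331
sig^4 ≡ 331^2 = 109561 ≡ 116
sig^8 ≡ 116^2 = 13456 ≡ 100
sig^16 ≡ 100^2 = 10000 ≡ 354
sig^32 ≡ 354^2 = 125316 ≡ 289
sig^64 ≡ 289^2 = 83521 ≡ 46
sig^128 ≡ 46^2 = 2116 ≡ 261
157 = 128 + 16 + 8 + 4 + 1, so sig^157 ≡ 261·354·100·116·333 ≡ 333 (mod 371)

333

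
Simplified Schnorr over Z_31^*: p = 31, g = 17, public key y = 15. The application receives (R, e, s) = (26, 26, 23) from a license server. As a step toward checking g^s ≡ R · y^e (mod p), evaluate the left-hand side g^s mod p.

17^2 = 289 ≡ 10
17^4 ≡ 10^2 = 100 ≡ 7
17^8 ≡ 7^2 = 49 ≡ 18
17^16 ≡ 18^2 = 324 ≡ 14
23 = 16 + 4 + 2 + 1, so 17^23 ≡ 14·7·10·17 ≡ 13 (mod 31)

13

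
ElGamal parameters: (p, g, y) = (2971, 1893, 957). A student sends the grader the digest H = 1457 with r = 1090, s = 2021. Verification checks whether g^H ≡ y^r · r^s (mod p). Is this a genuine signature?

genuine

Left side g^H mod p:
1893^1457 mod 2971 = 242
Right side y^r · r^s mod p:
957^1090 mod 2971 = 2259
1090^2021 mod 2971 = 2061
2259·2061 = 4655799 ≡ 242 (mod 2971)
242 ≡ 242 (mod 2971), so the signature is genuine.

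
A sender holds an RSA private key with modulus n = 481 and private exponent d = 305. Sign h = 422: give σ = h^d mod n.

106

h^2 ≡ 422^2 = 178084 ≡ 114
h^4 ≡ 114^2 = 12996 ≡ 9
h^8 ≡ 9^2 = 81
h^16 ≡ 81^2 = 6561 ≡ 308
h^32 ≡ 308^2 = 94864 ≡ 107
h^64 ≡ 107^2 = 11449 ≡ 386
h^128 ≡ 386^2 = 148996 ≡ 367
h^256 ≡ 367^2 = 134689 ≡ 9
305 = 256 + 32 + 16 + 1, so h^305 ≡ 9·107·308·422 ≡ 106 (mod 481)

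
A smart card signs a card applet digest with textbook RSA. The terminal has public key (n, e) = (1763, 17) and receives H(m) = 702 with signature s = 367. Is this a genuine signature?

s^17 mod 1763 = 702
Since 702 equals the digest 702, verification succeeds.

genuine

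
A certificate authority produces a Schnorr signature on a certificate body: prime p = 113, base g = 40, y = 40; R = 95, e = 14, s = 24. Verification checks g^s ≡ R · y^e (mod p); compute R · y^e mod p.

112

Squares mod 113: 40^1≡40, 40^2≡18, 40^4≡98, 40^8≡112
14 = 8 + 4 + 2, so 40^14 ≡ 112·98·18 ≡ 44 (mod 113)
R · y^e ≡ 95·44 = 4180 ≡ 112 (mod 113)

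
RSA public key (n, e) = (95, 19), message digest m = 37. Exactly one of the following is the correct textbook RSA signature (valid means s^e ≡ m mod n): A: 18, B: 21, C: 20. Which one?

Candidate A: Squares mod 95: 18^1≡18, 18^2≡39, 18^4≡1, 18^8≡1, 18^16≡1; 19 = 16 + 2 + 1, so 18^19 ≡ 1·39·18 ≡ 37 (mod 95)
  → matches m = 37
Candidate B: Squares mod 95: 21^1≡21, 21^2≡61, 21^4≡16, 21^8≡66, 21^16≡81; 19 = 16 + 2 + 1, so 21^19 ≡ 81·61·21 ≡ 21 (mod 95)
Candidate C: Squares mod 95: 20^1≡20, 20^2≡20, 20^4≡20, 20^8≡20, 20^16≡20; 19 = 16 + 2 + 1, so 20^19 ≡ 20·20·20 ≡ 20 (mod 95)

A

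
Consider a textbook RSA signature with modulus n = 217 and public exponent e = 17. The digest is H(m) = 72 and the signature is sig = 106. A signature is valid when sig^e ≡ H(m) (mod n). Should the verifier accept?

reject

Squares mod 217: sig^1≡106, sig^2≡169, sig^4≡134, sig^8≡162, sig^16≡204
17 = 16 + 1, so sig^17 ≡ 204·106 ≡ 141 (mod 217)
The recovered value 141 does not match the digest 72.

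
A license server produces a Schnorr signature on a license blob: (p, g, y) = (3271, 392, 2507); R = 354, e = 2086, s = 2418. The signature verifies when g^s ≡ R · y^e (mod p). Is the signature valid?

valid

g^s mod p:
392^2 = 153664 ≡ 3198
392^4 ≡ 3198^2 = 10227204 ≡ 2058
392^8 ≡ 2058^2 = 4235364 ≡ 2690
392^16 ≡ 2690^2 = 7236100 ≡ 648
392^32 ≡ 648^2 = 419904 ≡ 1216
392^64 ≡ 1216^2 = 1478656 ≡ 164
392^128 ≡ 164^2 = 26896 ≡ 728
392^256 ≡ 728^2 = 529984 ≡ 82
392^512 ≡ 82^2 = 6724 ≡ 182
392^1024 ≡ 182^2 = 33124 ≡ 414
392^2048 ≡ 414^2 = 171396 ≡ 1304
2418 = 2048 + 256 + 64 + 32 + 16 + 2, so 392^2418 ≡ 1304·82·164·1216·648·3198 ≡ 1306 (mod 3271)
R · y^e mod p:
2507^2 = 6285049 ≡ 1458
2507^4 ≡ 1458^2 = 2125764 ≡ 2885
2507^8 ≡ 2885^2 = 8323225 ≡ 1801
2507^16 ≡ 1801^2 = 3243601 ≡ 2040
2507^32 ≡ 2040^2 = 4161600 ≡ 888
2507^64 ≡ 888^2 = 788544 ≡ 233
2507^128 ≡ 233^2 = 54289 ≡ 1953
2507^256 ≡ 1953^2 = 3814209 ≡ 223
2507^512 ≡ 223^2 = 49729 ≡ 664
2507^1024 ≡ 664^2 = 440896 ≡ 2582
2507^2048 ≡ 2582^2 = 6666724 ≡ 426
2086 = 2048 + 32 + 4 + 2, so 2507^2086 ≡ 426·888·2885·1458 ≡ 2517 (mod 3271)
354·2517 = 891018 ≡ 1306 (mod 3271)
1306 ≡ 1306 (mod 3271); signature holds.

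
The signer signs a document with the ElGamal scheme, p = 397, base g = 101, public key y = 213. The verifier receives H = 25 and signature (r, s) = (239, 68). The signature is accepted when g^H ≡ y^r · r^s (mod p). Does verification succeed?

passes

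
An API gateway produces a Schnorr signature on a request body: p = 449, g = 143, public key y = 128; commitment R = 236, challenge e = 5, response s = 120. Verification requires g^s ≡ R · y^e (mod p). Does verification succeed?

passes

g^s mod p:
143^2 = 20449 ≡ 244
143^4 ≡ 244^2 = 59536 ≡ 268
143^8 ≡ 268^2 = 71824 ≡ 433
143^16 ≡ 433^2 = 187489 ≡ 256
143^32 ≡ 256^2 = 65536 ≡ 431
143^64 ≡ 431^2 = 185761 ≡ 324
120 = 64 + 32 + 16 + 8, so 143^120 ≡ 324·431·256·433 ≡ 174 (mod 449)
R · y^e mod p:
128^2 = 16384 ≡ 220
128^4 ≡ 220^2 = 48400 ≡ 357
5 = 4 + 1, so 128^5 ≡ 357·128 ≡ 347 (mod 449)
236·347 = 81892 ≡ 174 (mod 449)
174 ≡ 174 (mod 449); signature holds.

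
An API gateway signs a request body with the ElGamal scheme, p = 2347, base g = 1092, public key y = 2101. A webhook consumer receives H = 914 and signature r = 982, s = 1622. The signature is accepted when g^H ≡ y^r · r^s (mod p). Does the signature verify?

verifies

Left side g^H mod p:
1092^2 = 1192464 ≡ 188
1092^4 ≡ 188^2 = 35344 ≡ 139
1092^8 ≡ 139^2 = 19321 ≡ 545
1092^16 ≡ 545^2 = 297025 ≡ 1303
1092^32 ≡ 1303^2 = 1697809 ≡ 928
1092^64 ≡ 928^2 = 861184 ≡ 2182
1092^128 ≡ 2182^2 = 4761124 ≡ 1408
1092^256 ≡ 1408^2 = 1982464 ≡ 1596
1092^512 ≡ 1596^2 = 2547216 ≡ 721
914 = 512 + 256 + 128 + 16 + 2, so 1092^914 ≡ 721·1596·1408·1303·188 ≡ 918 (mod 2347)
Right side y^r · r^s mod p:
2101^2 = 4414201 ≡ 1841
2101^4 ≡ 1841^2 = 3389281 ≡ 213
2101^8 ≡ 213^2 = 45369 ≡ 776
2101^16 ≡ 776^2 = 602176 ≡ 1344
2101^32 ≡ 1344^2 = 1806336 ≡ 1493
2101^64 ≡ 1493^2 = 2229049 ≡ 1746
2101^128 ≡ 1746^2 = 3048516 ≡ 2110
2101^256 ≡ 2110^2 = 4452100 ≡ 2188
2101^512 ≡ 2188^2 = 4787344 ≡ 1811
982 = 512 + 256 + 128 + 64 + 16 + 4 + 2, so 2101^982 ≡ 1811·2188·2110·1746·1344·213·1841 ≡ 797 (mod 2347)
982^2 = 964324 ≡ 2054
982^4 ≡ 2054^2 = 4218916 ≡ 1357
982^8 ≡ 1357^2 = 1841449 ≡ 1401
982^16 ≡ 1401^2 = 1962801 ≡ 709
982^32 ≡ 709^2 = 502681 ≡ 423
982^64 ≡ 423^2 = 178929 ≡ 557
982^128 ≡ 557^2 = 310249 ≡ 445
982^256 ≡ 445^2 = 198025 ≡ 877
982^512 ≡ 877^2 = 769129 ≡ 1660
982^1024 ≡ 1660^2 = 2755600 ≡ 222
1622 = 1024 + 512 + 64 + 16 + 4 + 2, so 982^1622 ≡ 222·1660·557·709·1357·2054 ≡ 596 (mod 2347)
797·596 = 475012 ≡ 918 (mod 2347)
918 ≡ 918 (mod 2347), so the signature is genuine.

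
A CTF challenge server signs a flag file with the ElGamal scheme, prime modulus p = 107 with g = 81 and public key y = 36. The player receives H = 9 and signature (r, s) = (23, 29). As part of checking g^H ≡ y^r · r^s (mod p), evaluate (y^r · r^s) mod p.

36^2 = 1296 ≡ 12
36^4 ≡ 12^2 = 144 ≡ 37
36^8 ≡ 37^2 = 1369 ≡ 85
36^16 ≡ 85^2 = 7225 ≡ 56
23 = 16 + 4 + 2 + 1, so 36^23 ≡ 56·37·12·36 ≡ 49 (mod 107)
23^2 = 529 ≡ 101
23^4 ≡ 101^2 = 10201 ≡ 36
23^8 ≡ 36^2 = 1296 ≡ 12
23^16 ≡ 12^2 = 144 ≡ 37
29 = 16 + 8 + 4 + 1, so 23^29 ≡ 37·12·36·23 ≡ 87 (mod 107)
y^r · r^s ≡ 49·87 = 4263 ≡ 90 (mod 107)

90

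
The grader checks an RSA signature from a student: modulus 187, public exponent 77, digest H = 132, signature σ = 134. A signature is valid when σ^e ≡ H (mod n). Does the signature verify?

σ^77 mod 187 = 172
σ^77 mod 187 = 172, but H = 132.

does not verify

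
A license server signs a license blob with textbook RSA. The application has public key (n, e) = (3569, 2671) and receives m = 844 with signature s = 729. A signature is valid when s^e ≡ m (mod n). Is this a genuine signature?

forged

Squares mod 3569: s^1≡729, s^2≡3229, s^4≡1392, s^8≡3266, s^16≡2584, s^32≡3026, s^64≡2191, s^128≡176, s^256≡2424, s^512≡1202, s^1024≡2928, s^2048≡446
2671 = 2048 + 512 + 64 + 32 + 8 + 4 + 2 + 1, so s^2671 ≡ 446·1202·2191·3026·3266·1392·3229·729 ≡ 2725 (mod 3569)
The recovered value 2725 does not match the digest 844.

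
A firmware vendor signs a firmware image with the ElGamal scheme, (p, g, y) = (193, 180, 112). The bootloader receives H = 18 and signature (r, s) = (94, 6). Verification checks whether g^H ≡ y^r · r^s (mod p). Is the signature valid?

invalid

Left side g^H mod p:
180^2 = 32400 ≡ 169
180^4 ≡ 169^2 = 28561 ≡ 190
180^8 ≡ 190^2 = 36100 ≡ 9
180^16 ≡ 9^2 = 81
18 = 16 + 2, so 180^18 ≡ 81·169 ≡ 179 (mod 193)
Right side y^r · r^s mod p:
112^2 = 12544 ≡ 192
112^4 ≡ 192^2 = 36864 ≡ 1
112^8 ≡ 1^2 = 1
112^16 ≡ 1^2 = 1
112^32 ≡ 1^2 = 1
112^64 ≡ 1^2 = 1
94 = 64 + 16 + 8 + 4 + 2, so 112^94 ≡ 1·1·1·1·192 ≡ 192 (mod 193)
94^2 = 8836 ≡ 151
94^4 ≡ 151^2 = 22801 ≡ 27
6 = 4 + 2, so 94^6 ≡ 27·151 ≡ 24 (mod 193)
192·24 = 4608 ≡ 169 (mod 193)
179 ≠ 169, so verification fails.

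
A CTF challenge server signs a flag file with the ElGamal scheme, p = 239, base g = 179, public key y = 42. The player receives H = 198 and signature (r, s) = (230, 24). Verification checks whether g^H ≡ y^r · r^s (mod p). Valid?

yes

Left side g^H mod p:
179^2 = 32041 ≡ 15
179^4 ≡ 15^2 = 225
179^8 ≡ 225^2 = 50625 ≡ 196
179^16 ≡ 196^2 = 38416 ≡ 176
179^32 ≡ 176^2 = 30976 ≡ 145
179^64 ≡ 145^2 = 21025 ≡ 232
179^128 ≡ 232^2 = 53824 ≡ 49
198 = 128 + 64 + 4 + 2, so 179^198 ≡ 49·232·225·15 ≡ 91 (mod 239)
Right side y^r · r^s mod p:
42^2 = 1764 ≡ 91
42^4 ≡ 91^2 = 8281 ≡ 155
42^8 ≡ 155^2 = 24025 ≡ 125
42^16 ≡ 125^2 = 15625 ≡ 90
42^32 ≡ 90^2 = 8100 ≡ 213
42^64 ≡ 213^2 = 45369 ≡ 198
42^128 ≡ 198^2 = 39204 ≡ 8
230 = 128 + 64 + 32 + 4 + 2, so 42^230 ≡ 8·198·213·155·91 ≡ 174 (mod 239)
230^2 = 52900 ≡ 81
230^4 ≡ 81^2 = 6561 ≡ 108
230^8 ≡ 108^2 = 11664 ≡ 192
230^16 ≡ 192^2 = 36864 ≡ 58
24 = 16 + 8, so 230^24 ≡ 58·192 ≡ 142 (mod 239)
174·142 = 24708 ≡ 91 (mod 239)
91 ≡ 91 (mod 239), so the signature is genuine.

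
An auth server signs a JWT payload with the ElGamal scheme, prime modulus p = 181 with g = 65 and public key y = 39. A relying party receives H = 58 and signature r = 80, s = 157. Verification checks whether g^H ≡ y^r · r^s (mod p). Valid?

no

Left side g^H mod p:
65^2 = 4225 ≡ 62
65^4 ≡ 62^2 = 3844 ≡ 43
65^8 ≡ 43^2 = 1849 ≡ 39
65^16 ≡ 39^2 = 1521 ≡ 73
65^32 ≡ 73^2 = 5329 ≡ 80
58 = 32 + 16 + 8 + 2, so 65^58 ≡ 80·73·39·62 ≡ 43 (mod 181)
Right side y^r · r^s mod p:
39^2 = 1521 ≡ 73
39^4 ≡ 73^2 = 5329 ≡ 80
39^8 ≡ 80^2 = 6400 ≡ 65
39^16 ≡ 65^2 = 4225 ≡ 62
39^32 ≡ 62^2 = 3844 ≡ 43
39^64 ≡ 43^2 = 1849 ≡ 39
80 = 64 + 16, so 39^80 ≡ 39·62 ≡ 65 (mod 181)
80^2 = 6400 ≡ 65
80^4 ≡ 65^2 = 4225 ≡ 62
80^8 ≡ 62^2 = 3844 ≡ 43
80^16 ≡ 43^2 = 1849 ≡ 39
80^32 ≡ 39^2 = 1521 ≡ 73
80^64 ≡ 73^2 = 5329 ≡ 80
80^128 ≡ 80^2 = 6400 ≡ 65
157 = 128 + 16 + 8 + 4 + 1, so 80^157 ≡ 65·39·43·62·80 ≡ 62 (mod 181)
65·62 = 4030 ≡ 48 (mod 181)
43 ≠ 48, so verification fails.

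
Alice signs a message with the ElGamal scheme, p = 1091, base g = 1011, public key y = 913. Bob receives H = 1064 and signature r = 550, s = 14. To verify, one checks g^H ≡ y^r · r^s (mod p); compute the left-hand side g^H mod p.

207

Squares mod 1091: 1011^1≡1011, 1011^2≡945, 1011^4≡587, 1011^8≡904, 1011^16≡57, 1011^32≡1067, 1011^64≡576, 1011^128≡112, 1011^256≡543, 1011^512≡279, 1011^1024≡380
1064 = 1024 + 32 + 8, so 1011^1064 ≡ 380·1067·904 ≡ 207 (mod 1091)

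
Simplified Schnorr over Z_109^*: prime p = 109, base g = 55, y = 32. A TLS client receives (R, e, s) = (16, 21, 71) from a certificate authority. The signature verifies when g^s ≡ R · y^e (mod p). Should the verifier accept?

g^s mod p:
55^2 = 3025 ≡ 82
55^4 ≡ 82^2 = 6724 ≡ 75
55^8 ≡ 75^2 = 5625 ≡ 66
55^16 ≡ 66^2 = 4356 ≡ 105
55^32 ≡ 105^2 = 11025 ≡ 16
55^64 ≡ 16^2 = 256 ≡ 38
71 = 64 + 4 + 2 + 1, so 55^71 ≡ 38·75·82·55 ≡ 2 (mod 109)
R · y^e mod p:
32^2 = 1024 ≡ 43
32^4 ≡ 43^2 = 1849 ≡ 105
32^8 ≡ 105^2 = 11025 ≡ 16
32^16 ≡ 16^2 = 256 ≡ 38
21 = 16 + 4 + 1, so 32^21 ≡ 38·105·32 ≡ 41 (mod 109)
16·41 = 656 ≡ 2 (mod 109)
2 ≡ 2 (mod 109); signature holds.

accept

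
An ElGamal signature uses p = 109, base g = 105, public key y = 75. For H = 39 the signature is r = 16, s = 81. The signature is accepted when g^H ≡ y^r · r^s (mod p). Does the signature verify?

Left side g^H mod p:
105^2 = 11025 ≡ 16
105^4 ≡ 16^2 = 256 ≡ 38
105^8 ≡ 38^2 = 1444 ≡ 27
105^16 ≡ 27^2 = 729 ≡ 75
105^32 ≡ 75^2 = 5625 ≡ 66
39 = 32 + 4 + 2 + 1, so 105^39 ≡ 66·38·16·105 ≡ 45 (mod 109)
Right side y^r · r^s mod p:
75^2 = 5625 ≡ 66
75^4 ≡ 66^2 = 4356 ≡ 105
75^8 ≡ 105^2 = 11025 ≡ 16
75^16 ≡ 16^2 = 256 ≡ 38
16^2 = 256 ≡ 38
16^4 ≡ 38^2 = 1444 ≡ 27
16^8 ≡ 27^2 = 729 ≡ 75
16^16 ≡ 75^2 = 5625 ≡ 66
16^32 ≡ 66^2 = 4356 ≡ 105
16^64 ≡ 105^2 = 11025 ≡ 16
81 = 64 + 16 + 1, so 16^81 ≡ 16·66·16 ≡ 1 (mod 109)
38·1 = 38 ≡ 38 (mod 109)
45 ≠ 38, so verification fails.

does not verify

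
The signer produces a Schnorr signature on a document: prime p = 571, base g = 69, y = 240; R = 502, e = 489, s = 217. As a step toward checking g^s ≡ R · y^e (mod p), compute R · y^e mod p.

103

240^489 mod 571 = 404
R · y^e ≡ 502·404 = 202808 ≡ 103 (mod 571)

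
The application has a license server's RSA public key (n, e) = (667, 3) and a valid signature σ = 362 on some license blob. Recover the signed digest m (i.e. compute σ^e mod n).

221

σ^3 mod 667 = 221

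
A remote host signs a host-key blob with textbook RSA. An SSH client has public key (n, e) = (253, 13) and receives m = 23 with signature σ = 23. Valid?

yes

σ^2 ≡ 23^2 = 529 ≡ 23
σ^4 ≡ 23^2 = 529 ≡ 23
σ^8 ≡ 23^2 = 529 ≡ 23
13 = 8 + 4 + 1, so σ^13 ≡ 23·23·23 ≡ 23 (mod 253)
Since 23 equals the digest 23, verification succeeds.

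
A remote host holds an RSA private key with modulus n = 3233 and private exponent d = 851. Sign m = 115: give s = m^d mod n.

2958

m^2 ≡ 115^2 = 13225 ≡ 293
m^4 ≡ 293^2 = 85849 ≡ 1791
m^8 ≡ 1791^2 = 3207681 ≡ 545
m^16 ≡ 545^2 = 297025 ≡ 2822
m^32 ≡ 2822^2 = 7963684 ≡ 805
m^64 ≡ 805^2 = 648025 ≡ 1425
m^128 ≡ 1425^2 = 2030625 ≡ 301
m^256 ≡ 301^2 = 90601 ≡ 77
m^512 ≡ 77^2 = 5929 ≡ 2696
851 = 512 + 256 + 64 + 16 + 2 + 1, so m^851 ≡ 2696·77·1425·2822·293·115 ≡ 2958 (mod 3233)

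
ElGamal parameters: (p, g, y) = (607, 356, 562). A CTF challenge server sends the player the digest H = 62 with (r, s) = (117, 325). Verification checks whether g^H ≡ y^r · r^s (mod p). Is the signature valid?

invalid

Left side g^H mod p:
356^2 = 126736 ≡ 480
356^4 ≡ 480^2 = 230400 ≡ 347
356^8 ≡ 347^2 = 120409 ≡ 223
356^16 ≡ 223^2 = 49729 ≡ 562
356^32 ≡ 562^2 = 315844 ≡ 204
62 = 32 + 16 + 8 + 4 + 2, so 356^62 ≡ 204·562·223·347·480 ≡ 26 (mod 607)
Right side y^r · r^s mod p:
562^2 = 315844 ≡ 204
562^4 ≡ 204^2 = 41616 ≡ 340
562^8 ≡ 340^2 = 115600 ≡ 270
562^16 ≡ 270^2 = 72900 ≡ 60
562^32 ≡ 60^2 = 3600 ≡ 565
562^64 ≡ 565^2 = 319225 ≡ 550
117 = 64 + 32 + 16 + 4 + 1, so 562^117 ≡ 550·565·60·340·562 ≡ 60 (mod 607)
117^2 = 13689 ≡ 335
117^4 ≡ 335^2 = 112225 ≡ 537
117^8 ≡ 537^2 = 288369 ≡ 44
117^16 ≡ 44^2 = 1936 ≡ 115
117^32 ≡ 115^2 = 13225 ≡ 478
117^64 ≡ 478^2 = 228484 ≡ 252
117^128 ≡ 252^2 = 63504 ≡ 376
117^256 ≡ 376^2 = 141376 ≡ 552
325 = 256 + 64 + 4 + 1, so 117^325 ≡ 552·252·537·117 ≡ 151 (mod 607)
60·151 = 9060 ≡ 562 (mod 607)
26 ≠ 562, so verification fails.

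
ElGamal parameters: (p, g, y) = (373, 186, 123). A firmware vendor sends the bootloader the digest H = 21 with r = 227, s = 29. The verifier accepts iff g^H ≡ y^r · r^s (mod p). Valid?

no

Left side g^H mod p:
186^2 = 34596 ≡ 280
186^4 ≡ 280^2 = 78400 ≡ 70
186^8 ≡ 70^2 = 4900 ≡ 51
186^16 ≡ 51^2 = 2601 ≡ 363
21 = 16 + 4 + 1, so 186^21 ≡ 363·70·186 ≡ 350 (mod 373)
Right side y^r · r^s mod p:
123^2 = 15129 ≡ 209
123^4 ≡ 209^2 = 43681 ≡ 40
123^8 ≡ 40^2 = 1600 ≡ 108
123^16 ≡ 108^2 = 11664 ≡ 101
123^32 ≡ 101^2 = 10201 ≡ 130
123^64 ≡ 130^2 = 16900 ≡ 115
123^128 ≡ 115^2 = 13225 ≡ 170
227 = 128 + 64 + 32 + 2 + 1, so 123^227 ≡ 170·115·130·209·123 ≡ 303 (mod 373)
227^2 = 51529 ≡ 55
227^4 ≡ 55^2 = 3025 ≡ 41
227^8 ≡ 41^2 = 1681 ≡ 189
227^16 ≡ 189^2 = 35721 ≡ 286
29 = 16 + 8 + 4 + 1, so 227^29 ≡ 286·189·41·227 ≡ 185 (mod 373)
303·185 = 56055 ≡ 105 (mod 373)
350 ≠ 105, so verification fails.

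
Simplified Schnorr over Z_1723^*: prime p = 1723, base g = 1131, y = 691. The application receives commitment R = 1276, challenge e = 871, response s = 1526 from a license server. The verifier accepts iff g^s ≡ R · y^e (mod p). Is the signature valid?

invalid

g^s mod p:
1131^2 = 1279161 ≡ 695
1131^4 ≡ 695^2 = 483025 ≡ 585
1131^8 ≡ 585^2 = 342225 ≡ 1071
1131^16 ≡ 1071^2 = 1147041 ≡ 1246
1131^32 ≡ 1246^2 = 1552516 ≡ 93
1131^64 ≡ 93^2 = 8649 ≡ 34
1131^128 ≡ 34^2 = 1156
1131^256 ≡ 1156^2 = 1336336 ≡ 1011
1131^512 ≡ 1011^2 = 1022121 ≡ 382
1131^1024 ≡ 382^2 = 145924 ≡ 1192
1526 = 1024 + 256 + 128 + 64 + 32 + 16 + 4 + 2, so 1131^1526 ≡ 1192·1011·1156·34·93·1246·585·695 ≡ 1584 (mod 1723)
R · y^e mod p:
691^2 = 477481 ≡ 210
691^4 ≡ 210^2 = 44100 ≡ 1025
691^8 ≡ 1025^2 = 1050625 ≡ 1318
691^16 ≡ 1318^2 = 1737124 ≡ 340
691^32 ≡ 340^2 = 115600 ≡ 159
691^64 ≡ 159^2 = 25281 ≡ 1159
691^128 ≡ 1159^2 = 1343281 ≡ 1064
691^256 ≡ 1064^2 = 1132096 ≡ 85
691^512 ≡ 85^2 = 7225 ≡ 333
871 = 512 + 256 + 64 + 32 + 4 + 2 + 1, so 691^871 ≡ 333·85·1159·159·1025·210·691 ≡ 623 (mod 1723)
1276·623 = 794948 ≡ 645 (mod 1723)
1584 ≠ 645; the check fails.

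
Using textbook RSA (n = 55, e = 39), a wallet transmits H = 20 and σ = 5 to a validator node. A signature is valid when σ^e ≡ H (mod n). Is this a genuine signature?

genuine

Squares mod 55: σ^1≡5, σ^2≡25, σ^4≡20, σ^8≡15, σ^16≡5, σ^32≡25
39 = 32 + 4 + 2 + 1, so σ^39 ≡ 25·20·25·5 ≡ 20 (mod 55)
σ^39 mod 55 = 20 matches H.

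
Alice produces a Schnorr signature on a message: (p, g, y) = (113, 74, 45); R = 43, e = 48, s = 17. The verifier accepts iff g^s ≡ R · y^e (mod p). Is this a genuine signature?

forged

g^s mod p:
Squares mod 113: 74^1≡74, 74^2≡52, 74^4≡105, 74^8≡64, 74^16≡28
17 = 16 + 1, so 74^17 ≡ 28·74 ≡ 38 (mod 113)
R · y^e mod p:
Squares mod 113: 45^1≡45, 45^2≡104, 45^4≡81, 45^8≡7, 45^16≡49, 45^32≡28
48 = 32 + 16, so 45^48 ≡ 28·49 ≡ 16 (mod 113)
43·16 = 688 ≡ 10 (mod 113)
38 ≠ 10; the check fails.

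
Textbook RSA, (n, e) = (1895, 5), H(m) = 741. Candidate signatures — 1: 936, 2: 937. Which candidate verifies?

1

Candidate 1: 936^2 = 876096 ≡ 606; 936^4 ≡ 606^2 = 367236 ≡ 1501; 5 = 4 + 1, so 936^5 ≡ 1501·936 ≡ 741 (mod 1895)
  → matches H(m) = 741
Candidate 2: 937^2 = 877969 ≡ 584; 937^4 ≡ 584^2 = 341056 ≡ 1851; 5 = 4 + 1, so 937^5 ≡ 1851·937 ≡ 462 (mod 1895)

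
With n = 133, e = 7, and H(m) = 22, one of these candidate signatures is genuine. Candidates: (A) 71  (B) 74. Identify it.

Candidate A: Squares mod 133: 71^1≡71, 71^2≡120, 71^4≡36; 7 = 4 + 2 + 1, so 71^7 ≡ 36·120·71 ≡ 22 (mod 133)
  → matches H(m) = 22
Candidate B: Squares mod 133: 74^1≡74, 74^2≡23, 74^4≡130; 7 = 4 + 2 + 1, so 74^7 ≡ 130·23·74 ≡ 81 (mod 133)

A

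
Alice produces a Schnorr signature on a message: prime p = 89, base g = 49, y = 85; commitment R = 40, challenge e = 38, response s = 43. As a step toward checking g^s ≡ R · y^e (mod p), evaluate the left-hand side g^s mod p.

Squares mod 89: 49^1≡49, 49^2≡87, 49^4≡4, 49^8≡16, 49^16≡78, 49^32≡32
43 = 32 + 8 + 2 + 1, so 49^43 ≡ 32·16·87·49 ≡ 20 (mod 89)

20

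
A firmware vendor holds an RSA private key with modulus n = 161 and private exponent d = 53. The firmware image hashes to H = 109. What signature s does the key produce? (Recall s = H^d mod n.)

30

H^53 mod 161 = 30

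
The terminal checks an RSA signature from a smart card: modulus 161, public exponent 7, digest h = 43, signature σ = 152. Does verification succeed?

σ^2 ≡ 152^2 = 23104 ≡ 81
σ^4 ≡ 81^2 = 6561 ≡ 121
7 = 4 + 2 + 1, so σ^7 ≡ 121·81·152 ≡ 19 (mod 161)
19 ≠ 43, so verification fails.

fails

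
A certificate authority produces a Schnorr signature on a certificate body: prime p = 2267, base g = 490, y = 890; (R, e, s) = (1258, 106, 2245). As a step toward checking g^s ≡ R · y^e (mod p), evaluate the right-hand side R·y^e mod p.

12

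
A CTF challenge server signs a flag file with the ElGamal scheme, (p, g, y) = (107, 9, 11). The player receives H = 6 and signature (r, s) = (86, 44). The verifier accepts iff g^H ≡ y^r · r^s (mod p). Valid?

Left side g^H mod p:
9^2 = 81
9^4 ≡ 81^2 = 6561 ≡ 34
6 = 4 + 2, so 9^6 ≡ 34·81 ≡ 79 (mod 107)
Right side y^r · r^s mod p:
11^2 = 121 ≡ 14
11^4 ≡ 14^2 = 196 ≡ 89
11^8 ≡ 89^2 = 7921 ≡ 3
11^16 ≡ 3^2 = 9
11^32 ≡ 9^2 = 81
11^64 ≡ 81^2 = 6561 ≡ 34
86 = 64 + 16 + 4 + 2, so 11^86 ≡ 34·9·89·14 ≡ 35 (mod 107)
86^2 = 7396 ≡ 13
86^4 ≡ 13^2 = 169 ≡ 62
86^8 ≡ 62^2 = 3844 ≡ 99
86^16 ≡ 99^2 = 9801 ≡ 64
86^32 ≡ 64^2 = 4096 ≡ 30
44 = 32 + 8 + 4, so 86^44 ≡ 30·99·62 ≡ 100 (mod 107)
35·100 = 3500 ≡ 76 (mod 107)
79 ≠ 76, so verification fails.

no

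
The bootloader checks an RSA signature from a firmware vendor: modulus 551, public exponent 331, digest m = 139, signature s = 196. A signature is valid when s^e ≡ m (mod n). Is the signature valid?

invalid

s^2 ≡ 196^2 = 38416 ≡ 397
s^4 ≡ 397^2 = 157609 ≡ 23
s^8 ≡ 23^2 = 529
s^16 ≡ 529^2 = 279841 ≡ 484
s^32 ≡ 484^2 = 234256 ≡ 81
s^64 ≡ 81^2 = 6561 ≡ 500
s^128 ≡ 500^2 = 250000 ≡ 397
s^256 ≡ 397^2 = 157609 ≡ 23
331 = 256 + 64 + 8 + 2 + 1, so s^331 ≡ 23·500·529·397·196 ≡ 9 (mod 551)
9 ≠ 139, so verification fails.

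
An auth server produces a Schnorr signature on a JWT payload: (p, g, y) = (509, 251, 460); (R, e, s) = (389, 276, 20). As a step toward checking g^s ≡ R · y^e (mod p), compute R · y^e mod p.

460^2 = 211600 ≡ 365
460^4 ≡ 365^2 = 133225 ≡ 376
460^8 ≡ 376^2 = 141376 ≡ 383
460^16 ≡ 383^2 = 146689 ≡ 97
460^32 ≡ 97^2 = 9409 ≡ 247
460^64 ≡ 247^2 = 61009 ≡ 438
460^128 ≡ 438^2 = 191844 ≡ 460
460^256 ≡ 460^2 = 211600 ≡ 365
276 = 256 + 16 + 4, so 460^276 ≡ 365·97·376 ≡ 403 (mod 509)
R · y^e ≡ 389·403 = 156767 ≡ 504 (mod 509)

504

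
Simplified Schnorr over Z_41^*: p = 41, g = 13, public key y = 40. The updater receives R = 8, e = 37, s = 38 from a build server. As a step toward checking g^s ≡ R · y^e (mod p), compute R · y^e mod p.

33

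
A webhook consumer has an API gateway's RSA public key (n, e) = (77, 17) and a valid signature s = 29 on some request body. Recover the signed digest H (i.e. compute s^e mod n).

Squares mod 77: s^1≡29, s^2≡71, s^4≡36, s^8≡64, s^16≡15
17 = 16 + 1, so s^17 ≡ 15·29 ≡ 50 (mod 77)

50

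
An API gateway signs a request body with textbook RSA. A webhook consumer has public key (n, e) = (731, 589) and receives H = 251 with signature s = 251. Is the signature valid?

s^2 ≡ 251^2 = 63001 ≡ 135
s^4 ≡ 135^2 = 18225 ≡ 681
s^8 ≡ 681^2 = 463761 ≡ 307
s^16 ≡ 307^2 = 94249 ≡ 681
s^32 ≡ 681^2 = 463761 ≡ 307
s^64 ≡ 307^2 = 94249 ≡ 681
s^128 ≡ 681^2 = 463761 ≡ 307
s^256 ≡ 307^2 = 94249 ≡ 681
s^512 ≡ 681^2 = 463761 ≡ 307
589 = 512 + 64 + 8 + 4 + 1, so s^589 ≡ 307·681·307·681·251 ≡ 251 (mod 731)
251 = H, so the signature checks out.

valid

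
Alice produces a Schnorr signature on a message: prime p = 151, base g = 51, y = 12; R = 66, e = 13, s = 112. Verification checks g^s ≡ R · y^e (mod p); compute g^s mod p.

136

51^2 = 2601 ≡ 34
51^4 ≡ 34^2 = 1156 ≡ 99
51^8 ≡ 99^2 = 9801 ≡ 137
51^16 ≡ 137^2 = 18769 ≡ 45
51^32 ≡ 45^2 = 2025 ≡ 62
51^64 ≡ 62^2 = 3844 ≡ 69
112 = 64 + 32 + 16, so 51^112 ≡ 69·62·45 ≡ 136 (mod 151)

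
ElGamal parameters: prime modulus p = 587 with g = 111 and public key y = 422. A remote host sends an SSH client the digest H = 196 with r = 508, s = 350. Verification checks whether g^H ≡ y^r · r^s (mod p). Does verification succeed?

Left side g^H mod p:
Squares mod 587: 111^1≡111, 111^2≡581, 111^4≡36, 111^8≡122, 111^16≡209, 111^32≡243, 111^64≡349, 111^128≡292
196 = 128 + 64 + 4, so 111^196 ≡ 292·349·36 ≡ 525 (mod 587)
Right side y^r · r^s mod p:
Squares mod 587: 422^1≡422, 422^2≡223, 422^4≡421, 422^8≡554, 422^16≡502, 422^32≡181, 422^64≡476, 422^128≡581, 422^256≡36
508 = 256 + 128 + 64 + 32 + 16 + 8 + 4, so 422^508 ≡ 36·581·476·181·502·554·421 ≡ 169 (mod 587)
Squares mod 587: 508^1≡508, 508^2≡371, 508^4≡283, 508^8≡257, 508^16≡305, 508^32≡279, 508^64≡357, 508^128≡70, 508^256≡204
350 = 256 + 64 + 16 + 8 + 4 + 2, so 508^350 ≡ 204·357·305·257·283·371 ≡ 144 (mod 587)
169·144 = 24336 ≡ 269 (mod 587)
525 ≠ 269, so verification fails.

fails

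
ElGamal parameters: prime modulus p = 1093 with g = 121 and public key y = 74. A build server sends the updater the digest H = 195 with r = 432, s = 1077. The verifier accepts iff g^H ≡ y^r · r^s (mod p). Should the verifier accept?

accept

Left side g^H mod p:
121^195 mod 1093 = 1
Right side y^r · r^s mod p:
74^432 mod 1093 = 814
432^1077 mod 1093 = 380
814·380 = 309320 ≡ 1 (mod 1093)
1 ≡ 1 (mod 1093), so the signature is genuine.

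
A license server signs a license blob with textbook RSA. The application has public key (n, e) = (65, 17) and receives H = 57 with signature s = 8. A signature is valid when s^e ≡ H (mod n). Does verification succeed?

fails

s^2 ≡ 8^2 = 64
s^4 ≡ 64^2 = 4096 ≡ 1
s^8 ≡ 1^2 = 1
s^16 ≡ 1^2 = 1
17 = 16 + 1, so s^17 ≡ 1·8 ≡ 8 (mod 65)
s^17 mod 65 = 8, but H = 57.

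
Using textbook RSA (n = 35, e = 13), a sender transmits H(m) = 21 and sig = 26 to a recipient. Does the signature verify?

sig^13 mod 35 = 26
The recovered value 26 does not match the digest 21.

does not verify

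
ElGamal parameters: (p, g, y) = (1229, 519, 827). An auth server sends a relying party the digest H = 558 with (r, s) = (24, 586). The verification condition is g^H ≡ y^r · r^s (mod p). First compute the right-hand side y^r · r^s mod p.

827^2 = 683929 ≡ 605
827^4 ≡ 605^2 = 366025 ≡ 1012
827^8 ≡ 1012^2 = 1024144 ≡ 387
827^16 ≡ 387^2 = 149769 ≡ 1060
24 = 16 + 8, so 827^24 ≡ 1060·387 ≡ 963 (mod 1229)
24^2 = 576
24^4 ≡ 576^2 = 331776 ≡ 1175
24^8 ≡ 1175^2 = 1380625 ≡ 458
24^16 ≡ 458^2 = 209764 ≡ 834
24^32 ≡ 834^2 = 695556 ≡ 1171
24^64 ≡ 1171^2 = 1371241 ≡ 906
24^128 ≡ 906^2 = 820836 ≡ 1093
24^256 ≡ 1093^2 = 1194649 ≡ 61
24^512 ≡ 61^2 = 3721 ≡ 34
586 = 512 + 64 + 8 + 2, so 24^586 ≡ 34·906·458·576 ≡ 679 (mod 1229)
y^r · r^s ≡ 963·679 = 653877 ≡ 49 (mod 1229)

49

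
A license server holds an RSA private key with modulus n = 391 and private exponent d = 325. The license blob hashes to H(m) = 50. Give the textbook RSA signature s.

(H(m))^2 ≡ 50^2 = 2500 ≡ 154
(H(m))^4 ≡ 154^2 = 23716 ≡ 256
(H(m))^8 ≡ 256^2 = 65536 ≡ 239
(H(m))^16 ≡ 239^2 = 57121 ≡ 35
(H(m))^32 ≡ 35^2 = 1225 ≡ 52
(H(m))^64 ≡ 52^2 = 2704 ≡ 358
(H(m))^128 ≡ 358^2 = 128164 ≡ 307
(H(m))^256 ≡ 307^2 = 94249 ≡ 18
325 = 256 + 64 + 4 + 1, so (H(m))^325 ≡ 18·358·256·50 ≡ 186 (mod 391)

186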